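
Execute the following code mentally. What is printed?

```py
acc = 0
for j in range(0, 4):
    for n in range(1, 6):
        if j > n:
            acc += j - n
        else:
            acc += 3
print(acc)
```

j=0,n=1: not 0>1, acc = 0+3 = 3
j=0,n=2: not 0>2, acc = 3+3 = 6
j=0,n=3: not 0>3, acc = 6+3 = 9
j=0,n=4: not 0>4, acc = 9+3 = 12
j=0,n=5: not 0>5, acc = 12+3 = 15
j=1,n=1: not 1>1, acc = 15+3 = 18
j=1,n=2: not 1>2, acc = 18+3 = 21
j=1,n=3: not 1>3, acc = 21+3 = 24
j=1,n=4: not 1>4, acc = 24+3 = 27
j=1,n=5: not 1>5, acc = 27+3 = 30
j=2,n=1: 2>1, acc = 30+1 = 31
j=2,n=2: not 2>2, acc = 31+3 = 34
j=2,n=3: not 2>3, acc = 34+3 = 37
j=2,n=4: not 2>4, acc = 37+3 = 40
j=2,n=5: not 2>5, acc = 40+3 = 43
j=3,n=1: 3>1, acc = 43+2 = 45
j=3,n=2: 3>2, acc = 45+1 = 46
j=3,n=3: not 3>3, acc = 46+3 = 49
j=3,n=4: not 3>4, acc = 49+3 = 52
j=3,n=5: not 3>5, acc = 52+3 = 55

55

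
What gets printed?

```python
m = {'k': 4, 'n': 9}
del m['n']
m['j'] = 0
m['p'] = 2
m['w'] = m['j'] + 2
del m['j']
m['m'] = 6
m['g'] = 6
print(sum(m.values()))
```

del 'n' → {'k': 4}
m['j'] = 0 → {'k': 4, 'j': 0}
m['p'] = 2 → {'k': 4, 'j': 0, 'p': 2}
m['w'] = m['j']+2 = 2 → {'k': 4, 'j': 0, 'p': 2, 'w': 2}
del 'j' → {'k': 4, 'p': 2, 'w': 2}
m['m'] = 6 → {'k': 4, 'p': 2, 'w': 2, 'm': 6}
m['g'] = 6 → {'k': 4, 'p': 2, 'w': 2, 'm': 6, 'g': 6}
sum of values = 20

20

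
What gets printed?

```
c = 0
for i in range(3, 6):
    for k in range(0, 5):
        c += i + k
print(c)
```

90

i=3,k=0: c = 0+3 = 3
i=3,k=1: c = 3+4 = 7
i=3,k=2: c = 7+5 = 12
i=3,k=3: c = 12+6 = 18
i=3,k=4: c = 18+7 = 25
i=4,k=0: c = 25+4 = 29
i=4,k=1: c = 29+5 = 34
i=4,k=2: c = 34+6 = 40
i=4,k=3: c = 40+7 = 47
i=4,k=4: c = 47+8 = 55
i=5,k=0: c = 55+5 = 60
i=5,k=1: c = 60+6 = 66
i=5,k=2: c = 66+7 = 73
i=5,k=3: c = 73+8 = 81
i=5,k=4: c = 81+9 = 90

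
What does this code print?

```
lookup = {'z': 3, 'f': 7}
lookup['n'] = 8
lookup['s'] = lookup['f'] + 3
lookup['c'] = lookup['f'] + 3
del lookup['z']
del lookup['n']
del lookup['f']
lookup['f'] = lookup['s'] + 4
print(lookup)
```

{'s': 10, 'c': 10, 'f': 14}

lookup['n'] = 8 → {'z': 3, 'f': 7, 'n': 8}
lookup['s'] = lookup['f']+3 = 10 → {'z': 3, 'f': 7, 'n': 8, 's': 10}
lookup['c'] = lookup['f']+3 = 10 → {'z': 3, 'f': 7, 'n': 8, 's': 10, 'c': 10}
del 'z' → {'f': 7, 'n': 8, 's': 10, 'c': 10}
del 'n' → {'f': 7, 's': 10, 'c': 10}
del 'f' → {'s': 10, 'c': 10}
lookup['f'] = lookup['s']+4 = 14 → {'s': 10, 'c': 10, 'f': 14}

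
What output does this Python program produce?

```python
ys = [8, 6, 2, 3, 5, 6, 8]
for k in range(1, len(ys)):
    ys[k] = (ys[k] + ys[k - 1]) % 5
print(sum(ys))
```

24

k=1: ys[1] = (6+8)%5 = 4 → [8, 4, 2, 3, 5, 6, 8]
k=2: ys[2] = (2+4)%5 = 1 → [8, 4, 1, 3, 5, 6, 8]
k=3: ys[3] = (3+1)%5 = 4 → [8, 4, 1, 4, 5, 6, 8]
k=4: ys[4] = (5+4)%5 = 4 → [8, 4, 1, 4, 4, 6, 8]
k=5: ys[5] = (6+4)%5 = 0 → [8, 4, 1, 4, 4, 0, 8]
k=6: ys[6] = (8+0)%5 = 3 → [8, 4, 1, 4, 4, 0, 3]
sum = 24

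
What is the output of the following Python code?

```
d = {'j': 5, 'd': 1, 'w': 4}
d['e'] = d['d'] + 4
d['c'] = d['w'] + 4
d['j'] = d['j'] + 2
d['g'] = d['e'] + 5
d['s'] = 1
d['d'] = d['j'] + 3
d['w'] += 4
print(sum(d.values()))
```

49

d['e'] = d['d']+4 = 5 → {'j': 5, 'd': 1, 'w': 4, 'e': 5}
d['c'] = d['w']+4 = 8 → {'j': 5, 'd': 1, 'w': 4, 'e': 5, 'c': 8}
d['j'] = d['j']+2 = 7 → {'j': 7, 'd': 1, 'w': 4, 'e': 5, 'c': 8}
d['g'] = d['e']+5 = 10 → {'j': 7, 'd': 1, 'w': 4, 'e': 5, 'c': 8, 'g': 10}
d['s'] = 1 → {'j': 7, 'd': 1, 'w': 4, 'e': 5, 'c': 8, 'g': 10, 's': 1}
d['d'] = d['j']+3 = 10 → {'j': 7, 'd': 10, 'w': 4, 'e': 5, 'c': 8, 'g': 10, 's': 1}
d['w'] = 4+4 = 8 → {'j': 7, 'd': 10, 'w': 8, 'e': 5, 'c': 8, 'g': 10, 's': 1}
sum of values = 49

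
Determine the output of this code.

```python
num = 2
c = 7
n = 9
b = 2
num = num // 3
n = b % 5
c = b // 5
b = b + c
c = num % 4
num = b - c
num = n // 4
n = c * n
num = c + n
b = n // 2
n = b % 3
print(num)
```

num = 2//3 = 0
n = 2%5 = 2
c = 2//5 = 0
b = 2+0 = 2
c = 0%4 = 0
num = 2-0 = 2
num = 2//4 = 0
n = 0*2 = 0
num = 0+0 = 0
b = 0//2 = 0
n = 0%3 = 0

0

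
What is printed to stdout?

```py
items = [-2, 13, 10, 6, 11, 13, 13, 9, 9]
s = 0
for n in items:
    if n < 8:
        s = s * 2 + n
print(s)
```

n=-2: <8, s = 0*2+(-2) = -2
n=13: not <8
n=10: not <8
n=6: <8, s = (-2)*2+6 = 2
n=11: not <8
n=13: not <8
n=13: not <8
n=9: not <8
n=9: not <8

2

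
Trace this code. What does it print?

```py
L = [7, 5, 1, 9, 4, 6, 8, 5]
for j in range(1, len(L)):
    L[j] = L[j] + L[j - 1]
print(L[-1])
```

j=1: L[1] = 5+7 = 12 → [7, 12, 1, 9, 4, 6, 8, 5]
j=2: L[2] = 1+12 = 13 → [7, 12, 13, 9, 4, 6, 8, 5]
j=3: L[3] = 9+13 = 22 → [7, 12, 13, 22, 4, 6, 8, 5]
j=4: L[4] = 4+22 = 26 → [7, 12, 13, 22, 26, 6, 8, 5]
j=5: L[5] = 6+26 = 32 → [7, 12, 13, 22, 26, 32, 8, 5]
j=6: L[6] = 8+32 = 40 → [7, 12, 13, 22, 26, 32, 40, 5]
j=7: L[7] = 5+40 = 45 → [7, 12, 13, 22, 26, 32, 40, 45]

45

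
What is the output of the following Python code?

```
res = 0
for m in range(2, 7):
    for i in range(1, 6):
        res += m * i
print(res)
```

300

m=2,i=1: res = 0+2 = 2
m=2,i=2: res = 2+4 = 6
m=2,i=3: res = 6+6 = 12
m=2,i=4: res = 12+8 = 20
m=2,i=5: res = 20+10 = 30
m=3,i=1: res = 30+3 = 33
m=3,i=2: res = 33+6 = 39
m=3,i=3: res = 39+9 = 48
m=3,i=4: res = 48+12 = 60
m=3,i=5: res = 60+15 = 75
m=4,i=1: res = 75+4 = 79
m=4,i=2: res = 79+8 = 87
m=4,i=3: res = 87+12 = 99
m=4,i=4: res = 99+16 = 115
m=4,i=5: res = 115+20 = 135
m=5,i=1: res = 135+5 = 140
m=5,i=2: res = 140+10 = 150
m=5,i=3: res = 150+15 = 165
m=5,i=4: res = 165+20 = 185
m=5,i=5: res = 185+25 = 210
m=6,i=1: res = 210+6 = 216
m=6,i=2: res = 216+12 = 228
m=6,i=3: res = 228+18 = 246
m=6,i=4: res = 246+24 = 270
m=6,i=5: res = 270+30 = 300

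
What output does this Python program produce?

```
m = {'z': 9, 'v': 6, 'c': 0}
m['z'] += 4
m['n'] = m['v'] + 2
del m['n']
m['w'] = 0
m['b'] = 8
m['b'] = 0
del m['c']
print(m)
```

{'z': 13, 'v': 6, 'w': 0, 'b': 0}

m['z'] = 9+4 = 13 → {'z': 13, 'v': 6, 'c': 0}
m['n'] = m['v']+2 = 8 → {'z': 13, 'v': 6, 'c': 0, 'n': 8}
del 'n' → {'z': 13, 'v': 6, 'c': 0}
m['w'] = 0 → {'z': 13, 'v': 6, 'c': 0, 'w': 0}
m['b'] = 8 → {'z': 13, 'v': 6, 'c': 0, 'w': 0, 'b': 8}
m['b'] = 0 → {'z': 13, 'v': 6, 'c': 0, 'w': 0, 'b': 0}
del 'c' → {'z': 13, 'v': 6, 'w': 0, 'b': 0}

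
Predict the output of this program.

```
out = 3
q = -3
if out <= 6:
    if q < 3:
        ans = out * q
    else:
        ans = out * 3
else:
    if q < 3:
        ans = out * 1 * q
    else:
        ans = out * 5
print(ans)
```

-9

out=3, q=-3
out <= 6 is True; q < 3 is True
→ ans = out * q = -9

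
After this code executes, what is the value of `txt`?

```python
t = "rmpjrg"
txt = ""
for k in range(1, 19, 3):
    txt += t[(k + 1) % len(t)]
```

'pgpgpg'

k=1: add t[2]='p' → 'p'
k=4: add t[5]='g' → 'pg'
k=7: add t[2]='p' → 'pgp'
k=10: add t[5]='g' → 'pgpg'
k=13: add t[2]='p' → 'pgpgp'
k=16: add t[5]='g' → 'pgpgpg'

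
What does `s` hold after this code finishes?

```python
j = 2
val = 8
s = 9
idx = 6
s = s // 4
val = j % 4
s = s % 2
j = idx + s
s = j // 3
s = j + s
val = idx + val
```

s = 9//4 = 2
val = 2%4 = 2
s = 2%2 = 0
j = 6+0 = 6
s = 6//3 = 2
s = 6+2 = 8
val = 6+2 = 8

8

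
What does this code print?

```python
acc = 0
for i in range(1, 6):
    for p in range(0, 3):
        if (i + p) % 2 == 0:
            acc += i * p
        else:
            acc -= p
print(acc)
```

i=1,p=0: odd sum, acc = 0-0 = 0
i=1,p=1: even sum, acc = 0+1 = 1
i=1,p=2: odd sum, acc = 1-2 = -1
i=2,p=0: even sum, acc = (-1)+0 = -1
i=2,p=1: odd sum, acc = (-1)-1 = -2
i=2,p=2: even sum, acc = (-2)+4 = 2
i=3,p=0: odd sum, acc = 2-0 = 2
i=3,p=1: even sum, acc = 2+3 = 5
i=3,p=2: odd sum, acc = 5-2 = 3
i=4,p=0: even sum, acc = 3+0 = 3
i=4,p=1: odd sum, acc = 3-1 = 2
i=4,p=2: even sum, acc = 2+8 = 10
i=5,p=0: odd sum, acc = 10-0 = 10
i=5,p=1: even sum, acc = 10+5 = 15
i=5,p=2: odd sum, acc = 15-2 = 13

13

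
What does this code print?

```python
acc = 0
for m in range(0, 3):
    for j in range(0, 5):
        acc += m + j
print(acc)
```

45

m=0,j=0: acc = 0+0 = 0
m=0,j=1: acc = 0+1 = 1
m=0,j=2: acc = 1+2 = 3
m=0,j=3: acc = 3+3 = 6
m=0,j=4: acc = 6+4 = 10
m=1,j=0: acc = 10+1 = 11
m=1,j=1: acc = 11+2 = 13
m=1,j=2: acc = 13+3 = 16
m=1,j=3: acc = 16+4 = 20
m=1,j=4: acc = 20+5 = 25
m=2,j=0: acc = 25+2 = 27
m=2,j=1: acc = 27+3 = 30
m=2,j=2: acc = 30+4 = 34
m=2,j=3: acc = 34+5 = 39
m=2,j=4: acc = 39+6 = 45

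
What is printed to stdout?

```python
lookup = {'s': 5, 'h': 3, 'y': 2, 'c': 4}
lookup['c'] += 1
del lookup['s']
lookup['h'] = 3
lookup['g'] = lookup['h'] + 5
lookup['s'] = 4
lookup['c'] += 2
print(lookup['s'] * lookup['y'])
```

8

lookup['c'] = 4+1 = 5 → {'s': 5, 'h': 3, 'y': 2, 'c': 5}
del 's' → {'h': 3, 'y': 2, 'c': 5}
lookup['h'] = 3 → {'h': 3, 'y': 2, 'c': 5}
lookup['g'] = lookup['h']+5 = 8 → {'h': 3, 'y': 2, 'c': 5, 'g': 8}
lookup['s'] = 4 → {'h': 3, 'y': 2, 'c': 5, 'g': 8, 's': 4}
lookup['c'] = 5+2 = 7 → {'h': 3, 'y': 2, 'c': 7, 'g': 8, 's': 4}
lookup['s']*lookup['y'] = 4*2 = 8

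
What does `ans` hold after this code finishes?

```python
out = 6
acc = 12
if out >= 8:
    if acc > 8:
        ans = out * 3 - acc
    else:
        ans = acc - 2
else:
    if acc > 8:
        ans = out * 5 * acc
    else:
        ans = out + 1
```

360

out=6, acc=12
out >= 8 is False; acc > 8 is True
→ ans = out * 5 * acc = 360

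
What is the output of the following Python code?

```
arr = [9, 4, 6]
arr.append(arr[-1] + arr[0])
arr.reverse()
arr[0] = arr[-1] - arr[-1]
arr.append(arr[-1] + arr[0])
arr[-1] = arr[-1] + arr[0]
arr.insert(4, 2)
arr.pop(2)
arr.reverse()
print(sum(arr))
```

append arr[-1]+arr[0] = 6+9 = 15 → [9, 4, 6, 15]
reverse → [15, 6, 4, 9]
arr[0] = arr[-1]-arr[-1] = 9-9 = 0 → [0, 6, 4, 9]
append arr[-1]+arr[0] = 9+0 = 9 → [0, 6, 4, 9, 9]
arr[-1] = arr[-1]+arr[0] = 9+0 = 9 → [0, 6, 4, 9, 9]
insert 2 at 4 → [0, 6, 4, 9, 2, 9]
pop(2) removes 4 → [0, 6, 9, 2, 9]
reverse → [9, 2, 9, 6, 0]
sum = 26

26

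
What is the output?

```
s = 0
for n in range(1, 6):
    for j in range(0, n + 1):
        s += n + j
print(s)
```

105

n=1,j=0: s = 0+1 = 1
n=1,j=1: s = 1+2 = 3
n=2,j=0: s = 3+2 = 5
n=2,j=1: s = 5+3 = 8
n=2,j=2: s = 8+4 = 12
n=3,j=0: s = 12+3 = 15
n=3,j=1: s = 15+4 = 19
n=3,j=2: s = 19+5 = 24
n=3,j=3: s = 24+6 = 30
n=4,j=0: s = 30+4 = 34
n=4,j=1: s = 34+5 = 39
n=4,j=2: s = 39+6 = 45
n=4,j=3: s = 45+7 = 52
n=4,j=4: s = 52+8 = 60
n=5,j=0: s = 60+5 = 65
n=5,j=1: s = 65+6 = 71
n=5,j=2: s = 71+7 = 78
n=5,j=3: s = 78+8 = 86
n=5,j=4: s = 86+9 = 95
n=5,j=5: s = 95+10 = 105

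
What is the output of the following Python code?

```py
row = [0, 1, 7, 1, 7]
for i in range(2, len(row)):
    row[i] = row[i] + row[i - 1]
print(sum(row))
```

i=2: row[2] = 7+1 = 8 → [0, 1, 8, 1, 7]
i=3: row[3] = 1+8 = 9 → [0, 1, 8, 9, 7]
i=4: row[4] = 7+9 = 16 → [0, 1, 8, 9, 16]
sum = 34

34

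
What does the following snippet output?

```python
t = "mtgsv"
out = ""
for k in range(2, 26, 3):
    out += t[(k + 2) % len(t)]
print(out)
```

vgmstvgm

k=2: add t[4]='v' → 'v'
k=5: add t[2]='g' → 'vg'
k=8: add t[0]='m' → 'vgm'
k=11: add t[3]='s' → 'vgms'
k=14: add t[1]='t' → 'vgmst'
k=17: add t[4]='v' → 'vgmstv'
k=20: add t[2]='g' → 'vgmstvg'
k=23: add t[0]='m' → 'vgmstvgm'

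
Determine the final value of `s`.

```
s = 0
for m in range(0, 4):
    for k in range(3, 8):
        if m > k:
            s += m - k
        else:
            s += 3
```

m=0,k=3: not 0>3, s = 0+3 = 3
m=0,k=4: not 0>4, s = 3+3 = 6
m=0,k=5: not 0>5, s = 6+3 = 9
m=0,k=6: not 0>6, s = 9+3 = 12
m=0,k=7: not 0>7, s = 12+3 = 15
m=1,k=3: not 1>3, s = 15+3 = 18
m=1,k=4: not 1>4, s = 18+3 = 21
m=1,k=5: not 1>5, s = 21+3 = 24
m=1,k=6: not 1>6, s = 24+3 = 27
m=1,k=7: not 1>7, s = 27+3 = 30
m=2,k=3: not 2>3, s = 30+3 = 33
m=2,k=4: not 2>4, s = 33+3 = 36
m=2,k=5: not 2>5, s = 36+3 = 39
m=2,k=6: not 2>6, s = 39+3 = 42
m=2,k=7: not 2>7, s = 42+3 = 45
m=3,k=3: not 3>3, s = 45+3 = 48
m=3,k=4: not 3>4, s = 48+3 = 51
m=3,k=5: not 3>5, s = 51+3 = 54
m=3,k=6: not 3>6, s = 54+3 = 57
m=3,k=7: not 3>7, s = 57+3 = 60

60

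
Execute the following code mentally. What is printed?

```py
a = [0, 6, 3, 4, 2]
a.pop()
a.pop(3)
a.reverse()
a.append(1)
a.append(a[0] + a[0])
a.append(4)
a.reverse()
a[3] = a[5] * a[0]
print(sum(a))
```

32

pop() removes 2 → [0, 6, 3, 4]
pop(3) removes 4 → [0, 6, 3]
reverse → [3, 6, 0]
append 1 → [3, 6, 0, 1]
append a[0]+a[0] = 3+3 = 6 → [3, 6, 0, 1, 6]
append 4 → [3, 6, 0, 1, 6, 4]
reverse → [4, 6, 1, 0, 6, 3]
a[3] = a[5]*a[0] = 3*4 = 12 → [4, 6, 1, 12, 6, 3]
sum = 32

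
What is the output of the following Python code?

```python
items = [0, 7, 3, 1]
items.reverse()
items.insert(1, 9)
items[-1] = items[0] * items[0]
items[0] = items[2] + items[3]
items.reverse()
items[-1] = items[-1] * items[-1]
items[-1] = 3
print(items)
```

reverse → [1, 3, 7, 0]
insert 9 at 1 → [1, 9, 3, 7, 0]
items[-1] = items[0]*items[0] = 1*1 = 1 → [1, 9, 3, 7, 1]
items[0] = items[2]+items[3] = 3+7 = 10 → [10, 9, 3, 7, 1]
reverse → [1, 7, 3, 9, 10]
items[-1] = items[-1]*items[-1] = 10*10 = 100 → [1, 7, 3, 9, 100]
items[-1] = 3 → [1, 7, 3, 9, 3]

[1, 7, 3, 9, 3]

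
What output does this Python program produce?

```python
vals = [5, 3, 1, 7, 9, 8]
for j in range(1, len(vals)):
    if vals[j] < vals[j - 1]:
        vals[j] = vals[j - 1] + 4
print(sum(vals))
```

90

j=1: 3<5, vals[1] = 5+4 = 9 → [5, 9, 1, 7, 9, 8]
j=2: 1<9, vals[2] = 9+4 = 13 → [5, 9, 13, 7, 9, 8]
j=3: 7<13, vals[3] = 13+4 = 17 → [5, 9, 13, 17, 9, 8]
j=4: 9<17, vals[4] = 17+4 = 21 → [5, 9, 13, 17, 21, 8]
j=5: 8<21, vals[5] = 21+4 = 25 → [5, 9, 13, 17, 21, 25]
sum = 90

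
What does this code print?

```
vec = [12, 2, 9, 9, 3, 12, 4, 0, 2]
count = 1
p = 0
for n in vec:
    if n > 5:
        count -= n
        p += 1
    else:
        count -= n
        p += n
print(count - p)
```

n=12: >5, count = 1-12 = -11; p=1
n=2: not >5, count = (-11)-2 = -13; p=3
n=9: >5, count = (-13)-9 = -22; p=4
n=9: >5, count = (-22)-9 = -31; p=5
n=3: not >5, count = (-31)-3 = -34; p=8
n=12: >5, count = (-34)-12 = -46; p=9
n=4: not >5, count = (-46)-4 = -50; p=13
n=0: not >5, count = (-50)-0 = -50; p=13
n=2: not >5, count = (-50)-2 = -52; p=15
count-p = (-52)-15 = -67

-67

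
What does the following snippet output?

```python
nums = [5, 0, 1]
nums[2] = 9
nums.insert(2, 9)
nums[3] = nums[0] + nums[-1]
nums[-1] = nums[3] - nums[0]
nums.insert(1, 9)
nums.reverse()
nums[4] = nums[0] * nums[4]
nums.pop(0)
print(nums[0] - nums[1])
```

9

nums[2] = 9 → [5, 0, 9]
insert 9 at 2 → [5, 0, 9, 9]
nums[3] = nums[0]+nums[-1] = 5+9 = 14 → [5, 0, 9, 14]
nums[-1] = nums[3]-nums[0] = 14-5 = 9 → [5, 0, 9, 9]
insert 9 at 1 → [5, 9, 0, 9, 9]
reverse → [9, 9, 0, 9, 5]
nums[4] = nums[0]*nums[4] = 9*5 = 45 → [9, 9, 0, 9, 45]
pop(0) removes 9 → [9, 0, 9, 45]
nums[0]-nums[1] = 9-0 = 9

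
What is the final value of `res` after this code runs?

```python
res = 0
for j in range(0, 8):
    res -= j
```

-28

j=0: res = 0-0 = 0
j=1: res = 0-1 = -1
j=2: res = (-1)-2 = -3
j=3: res = (-3)-3 = -6
j=4: res = (-6)-4 = -10
j=5: res = (-10)-5 = -15
j=6: res = (-15)-6 = -21
j=7: res = (-21)-7 = -28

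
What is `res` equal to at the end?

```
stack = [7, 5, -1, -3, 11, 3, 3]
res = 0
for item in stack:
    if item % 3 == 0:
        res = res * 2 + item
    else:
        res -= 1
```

item=7: not %3==0, res = 0-1 = -1
item=5: not %3==0, res = (-1)-1 = -2
item=-1: not %3==0, res = (-2)-1 = -3
item=-3: %3==0, res = (-3)*2+(-3) = -9
item=11: not %3==0, res = (-9)-1 = -10
item=3: %3==0, res = (-10)*2+3 = -17
item=3: %3==0, res = (-17)*2+3 = -31

-31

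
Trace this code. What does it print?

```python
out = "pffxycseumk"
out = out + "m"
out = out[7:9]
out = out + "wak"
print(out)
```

+ 'm' → 'pffxycseumkm'
slice [7:9] → 'eu'
+ 'wak' → 'euwak'

euwak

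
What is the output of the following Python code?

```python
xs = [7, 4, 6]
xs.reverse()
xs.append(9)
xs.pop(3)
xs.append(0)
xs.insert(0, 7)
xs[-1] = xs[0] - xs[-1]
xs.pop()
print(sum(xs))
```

reverse → [6, 4, 7]
append 9 → [6, 4, 7, 9]
pop(3) removes 9 → [6, 4, 7]
append 0 → [6, 4, 7, 0]
insert 7 at 0 → [7, 6, 4, 7, 0]
xs[-1] = xs[0]-xs[-1] = 7-0 = 7 → [7, 6, 4, 7, 7]
pop() removes 7 → [7, 6, 4, 7]
sum = 24

24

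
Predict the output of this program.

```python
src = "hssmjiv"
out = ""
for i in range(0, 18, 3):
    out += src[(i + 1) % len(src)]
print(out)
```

sjhmvs

i=0: add src[1]='s' → 's'
i=3: add src[4]='j' → 'sj'
i=6: add src[0]='h' → 'sjh'
i=9: add src[3]='m' → 'sjhm'
i=12: add src[6]='v' → 'sjhmv'
i=15: add src[2]='s' → 'sjhmvs'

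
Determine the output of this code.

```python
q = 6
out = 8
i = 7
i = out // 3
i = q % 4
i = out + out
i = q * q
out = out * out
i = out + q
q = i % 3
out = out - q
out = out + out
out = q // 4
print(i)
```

70

i = 8//3 = 2
i = 6%4 = 2
i = 8+8 = 16
i = 6*6 = 36
out = 8*8 = 64
i = 64+6 = 70
q = 70%3 = 1
out = 64-1 = 63
out = 63+63 = 126
out = 1//4 = 0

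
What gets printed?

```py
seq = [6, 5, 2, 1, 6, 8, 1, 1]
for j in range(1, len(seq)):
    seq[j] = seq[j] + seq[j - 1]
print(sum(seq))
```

j=1: seq[1] = 5+6 = 11 → [6, 11, 2, 1, 6, 8, 1, 1]
j=2: seq[2] = 2+11 = 13 → [6, 11, 13, 1, 6, 8, 1, 1]
j=3: seq[3] = 1+13 = 14 → [6, 11, 13, 14, 6, 8, 1, 1]
j=4: seq[4] = 6+14 = 20 → [6, 11, 13, 14, 20, 8, 1, 1]
j=5: seq[5] = 8+20 = 28 → [6, 11, 13, 14, 20, 28, 1, 1]
j=6: seq[6] = 1+28 = 29 → [6, 11, 13, 14, 20, 28, 29, 1]
j=7: seq[7] = 1+29 = 30 → [6, 11, 13, 14, 20, 28, 29, 30]
sum = 151

151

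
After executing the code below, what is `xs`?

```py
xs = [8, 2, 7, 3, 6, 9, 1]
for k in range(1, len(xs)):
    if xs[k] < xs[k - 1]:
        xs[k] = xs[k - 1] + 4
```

k=1: 2<8, xs[1] = 8+4 = 12 → [8, 12, 7, 3, 6, 9, 1]
k=2: 7<12, xs[2] = 12+4 = 16 → [8, 12, 16, 3, 6, 9, 1]
k=3: 3<16, xs[3] = 16+4 = 20 → [8, 12, 16, 20, 6, 9, 1]
k=4: 6<20, xs[4] = 20+4 = 24 → [8, 12, 16, 20, 24, 9, 1]
k=5: 9<24, xs[5] = 24+4 = 28 → [8, 12, 16, 20, 24, 28, 1]
k=6: 1<28, xs[6] = 28+4 = 32 → [8, 12, 16, 20, 24, 28, 32]

[8, 12, 16, 20, 24, 28, 32]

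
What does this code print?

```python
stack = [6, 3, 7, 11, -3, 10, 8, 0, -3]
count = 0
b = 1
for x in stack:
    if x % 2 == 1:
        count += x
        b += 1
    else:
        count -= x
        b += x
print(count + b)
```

x=6: not odd, count = 0-6 = -6; b=7
x=3: odd, count = (-6)+3 = -3; b=8
x=7: odd, count = (-3)+7 = 4; b=9
x=11: odd, count = 4+11 = 15; b=10
x=-3: odd, count = 15+(-3) = 12; b=11
x=10: not odd, count = 12-10 = 2; b=21
x=8: not odd, count = 2-8 = -6; b=29
x=0: not odd, count = (-6)-0 = -6; b=29
x=-3: odd, count = (-6)+(-3) = -9; b=30
count+b = (-9)+30 = 21

21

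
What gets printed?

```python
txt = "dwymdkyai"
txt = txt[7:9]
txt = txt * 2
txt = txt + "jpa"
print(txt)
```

slice [7:9] → 'ai'
repeat ×2 → 'aiai'
+ 'jpa' → 'aiaijpa'

aiaijpa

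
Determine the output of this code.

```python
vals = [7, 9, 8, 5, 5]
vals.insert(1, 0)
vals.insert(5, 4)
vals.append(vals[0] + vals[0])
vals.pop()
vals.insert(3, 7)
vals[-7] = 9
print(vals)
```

insert 0 at 1 → [7, 0, 9, 8, 5, 5]
insert 4 at 5 → [7, 0, 9, 8, 5, 4, 5]
append vals[0]+vals[0] = 7+7 = 14 → [7, 0, 9, 8, 5, 4, 5, 14]
pop() removes 14 → [7, 0, 9, 8, 5, 4, 5]
insert 7 at 3 → [7, 0, 9, 7, 8, 5, 4, 5]
vals[-7] = 9 → [7, 9, 9, 7, 8, 5, 4, 5]

[7, 9, 9, 7, 8, 5, 4, 5]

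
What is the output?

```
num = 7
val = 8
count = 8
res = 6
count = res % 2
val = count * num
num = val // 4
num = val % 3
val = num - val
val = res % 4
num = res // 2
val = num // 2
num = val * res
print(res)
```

6

count = 6%2 = 0
val = 0*7 = 0
num = 0//4 = 0
num = 0%3 = 0
val = 0-0 = 0
val = 6%4 = 2
num = 6//2 = 3
val = 3//2 = 1
num = 1*6 = 6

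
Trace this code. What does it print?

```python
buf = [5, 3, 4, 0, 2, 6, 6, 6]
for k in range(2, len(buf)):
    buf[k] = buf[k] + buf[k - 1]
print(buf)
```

[5, 3, 7, 7, 9, 15, 21, 27]

k=2: buf[2] = 4+3 = 7 → [5, 3, 7, 0, 2, 6, 6, 6]
k=3: buf[3] = 0+7 = 7 → [5, 3, 7, 7, 2, 6, 6, 6]
k=4: buf[4] = 2+7 = 9 → [5, 3, 7, 7, 9, 6, 6, 6]
k=5: buf[5] = 6+9 = 15 → [5, 3, 7, 7, 9, 15, 6, 6]
k=6: buf[6] = 6+15 = 21 → [5, 3, 7, 7, 9, 15, 21, 6]
k=7: buf[7] = 6+21 = 27 → [5, 3, 7, 7, 9, 15, 21, 27]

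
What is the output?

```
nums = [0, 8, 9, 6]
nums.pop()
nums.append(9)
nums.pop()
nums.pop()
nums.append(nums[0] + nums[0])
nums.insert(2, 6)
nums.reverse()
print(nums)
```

pop() removes 6 → [0, 8, 9]
append 9 → [0, 8, 9, 9]
pop() removes 9 → [0, 8, 9]
pop() removes 9 → [0, 8]
append nums[0]+nums[0] = 0+0 = 0 → [0, 8, 0]
insert 6 at 2 → [0, 8, 6, 0]
reverse → [0, 6, 8, 0]

[0, 6, 8, 0]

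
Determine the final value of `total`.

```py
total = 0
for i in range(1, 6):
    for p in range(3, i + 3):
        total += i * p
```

i=1,p=3: total = 0+3 = 3
i=2,p=3: total = 3+6 = 9
i=2,p=4: total = 9+8 = 17
i=3,p=3: total = 17+9 = 26
i=3,p=4: total = 26+12 = 38
i=3,p=5: total = 38+15 = 53
i=4,p=3: total = 53+12 = 65
i=4,p=4: total = 65+16 = 81
i=4,p=5: total = 81+20 = 101
i=4,p=6: total = 101+24 = 125
i=5,p=3: total = 125+15 = 140
i=5,p=4: total = 140+20 = 160
i=5,p=5: total = 160+25 = 185
i=5,p=6: total = 185+30 = 215
i=5,p=7: total = 215+35 = 250

250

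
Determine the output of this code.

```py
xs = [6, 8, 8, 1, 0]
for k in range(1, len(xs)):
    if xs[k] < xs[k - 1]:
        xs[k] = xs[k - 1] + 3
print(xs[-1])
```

k=1: 8>=6, unchanged → [6, 8, 8, 1, 0]
k=2: 8>=8, unchanged → [6, 8, 8, 1, 0]
k=3: 1<8, xs[3] = 8+3 = 11 → [6, 8, 8, 11, 0]
k=4: 0<11, xs[4] = 11+3 = 14 → [6, 8, 8, 11, 14]

14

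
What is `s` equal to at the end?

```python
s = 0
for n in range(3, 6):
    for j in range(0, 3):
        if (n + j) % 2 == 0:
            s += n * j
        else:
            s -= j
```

11

n=3,j=0: odd sum, s = 0-0 = 0
n=3,j=1: even sum, s = 0+3 = 3
n=3,j=2: odd sum, s = 3-2 = 1
n=4,j=0: even sum, s = 1+0 = 1
n=4,j=1: odd sum, s = 1-1 = 0
n=4,j=2: even sum, s = 0+8 = 8
n=5,j=0: odd sum, s = 8-0 = 8
n=5,j=1: even sum, s = 8+5 = 13
n=5,j=2: odd sum, s = 13-2 = 11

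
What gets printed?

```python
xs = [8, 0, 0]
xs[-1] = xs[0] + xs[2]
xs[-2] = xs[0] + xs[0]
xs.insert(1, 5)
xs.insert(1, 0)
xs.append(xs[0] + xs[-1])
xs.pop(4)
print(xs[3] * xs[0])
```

128

xs[-1] = xs[0]+xs[2] = 8+0 = 8 → [8, 0, 8]
xs[-2] = xs[0]+xs[0] = 8+8 = 16 → [8, 16, 8]
insert 5 at 1 → [8, 5, 16, 8]
insert 0 at 1 → [8, 0, 5, 16, 8]
append xs[0]+xs[-1] = 8+8 = 16 → [8, 0, 5, 16, 8, 16]
pop(4) removes 8 → [8, 0, 5, 16, 16]
xs[3]*xs[0] = 16*8 = 128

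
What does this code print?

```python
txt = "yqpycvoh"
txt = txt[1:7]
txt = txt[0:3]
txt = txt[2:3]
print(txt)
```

slice [1:7] → 'qpycvo'
slice [0:3] → 'qpy'
slice [2:3] → 'y'

y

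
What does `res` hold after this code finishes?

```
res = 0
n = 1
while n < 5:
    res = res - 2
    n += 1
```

-8

n=1: res = 0-2 = -2
n=2: res = (-2)-2 = -4
n=3: res = (-4)-2 = -6
n=4: res = (-6)-2 = -8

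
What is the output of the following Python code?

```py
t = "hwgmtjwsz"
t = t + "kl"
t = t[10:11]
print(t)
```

+ 'kl' → 'hwgmtjwszkl'
slice [10:11] → 'l'

l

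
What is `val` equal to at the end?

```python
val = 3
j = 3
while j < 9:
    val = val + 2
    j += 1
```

j=3: val = 3+2 = 5
j=4: val = 5+2 = 7
j=5: val = 7+2 = 9
j=6: val = 9+2 = 11
j=7: val = 11+2 = 13
j=8: val = 13+2 = 15

15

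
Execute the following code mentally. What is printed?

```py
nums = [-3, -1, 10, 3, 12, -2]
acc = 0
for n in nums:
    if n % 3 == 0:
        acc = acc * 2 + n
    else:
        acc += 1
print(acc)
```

n=-3: %3==0, acc = 0*2+(-3) = -3
n=-1: not %3==0, acc = (-3)+1 = -2
n=10: not %3==0, acc = (-2)+1 = -1
n=3: %3==0, acc = (-1)*2+3 = 1
n=12: %3==0, acc = 1*2+12 = 14
n=-2: not %3==0, acc = 14+1 = 15

15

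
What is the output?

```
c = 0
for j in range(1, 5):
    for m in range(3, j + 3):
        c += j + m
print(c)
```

j=1,m=3: c = 0+4 = 4
j=2,m=3: c = 4+5 = 9
j=2,m=4: c = 9+6 = 15
j=3,m=3: c = 15+6 = 21
j=3,m=4: c = 21+7 = 28
j=3,m=5: c = 28+8 = 36
j=4,m=3: c = 36+7 = 43
j=4,m=4: c = 43+8 = 51
j=4,m=5: c = 51+9 = 60
j=4,m=6: c = 60+10 = 70

70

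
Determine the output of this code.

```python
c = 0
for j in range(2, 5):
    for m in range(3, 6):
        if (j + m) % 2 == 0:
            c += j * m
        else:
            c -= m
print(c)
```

28

j=2,m=3: odd sum, c = 0-3 = -3
j=2,m=4: even sum, c = (-3)+8 = 5
j=2,m=5: odd sum, c = 5-5 = 0
j=3,m=3: even sum, c = 0+9 = 9
j=3,m=4: odd sum, c = 9-4 = 5
j=3,m=5: even sum, c = 5+15 = 20
j=4,m=3: odd sum, c = 20-3 = 17
j=4,m=4: even sum, c = 17+16 = 33
j=4,m=5: odd sum, c = 33-5 = 28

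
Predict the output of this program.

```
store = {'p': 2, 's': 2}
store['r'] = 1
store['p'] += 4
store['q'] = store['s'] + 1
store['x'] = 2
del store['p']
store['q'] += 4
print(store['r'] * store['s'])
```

2

store['r'] = 1 → {'p': 2, 's': 2, 'r': 1}
store['p'] = 2+4 = 6 → {'p': 6, 's': 2, 'r': 1}
store['q'] = store['s']+1 = 3 → {'p': 6, 's': 2, 'r': 1, 'q': 3}
store['x'] = 2 → {'p': 6, 's': 2, 'r': 1, 'q': 3, 'x': 2}
del 'p' → {'s': 2, 'r': 1, 'q': 3, 'x': 2}
store['q'] = 3+4 = 7 → {'s': 2, 'r': 1, 'q': 7, 'x': 2}
store['r']*store['s'] = 1*2 = 2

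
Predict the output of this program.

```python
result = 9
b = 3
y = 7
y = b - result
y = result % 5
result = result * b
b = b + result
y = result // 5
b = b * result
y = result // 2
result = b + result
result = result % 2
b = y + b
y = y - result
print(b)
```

y = 3-9 = -6
y = 9%5 = 4
result = 9*3 = 27
b = 3+27 = 30
y = 27//5 = 5
b = 30*27 = 810
y = 27//2 = 13
result = 810+27 = 837
result = 837%2 = 1
b = 13+810 = 823
y = 13-1 = 12

823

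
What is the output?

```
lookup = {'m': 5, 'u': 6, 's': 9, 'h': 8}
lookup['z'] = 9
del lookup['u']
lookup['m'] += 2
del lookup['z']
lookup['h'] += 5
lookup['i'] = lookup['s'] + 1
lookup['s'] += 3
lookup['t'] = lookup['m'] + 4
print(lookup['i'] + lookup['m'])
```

17

lookup['z'] = 9 → {'m': 5, 'u': 6, 's': 9, 'h': 8, 'z': 9}
del 'u' → {'m': 5, 's': 9, 'h': 8, 'z': 9}
lookup['m'] = 5+2 = 7 → {'m': 7, 's': 9, 'h': 8, 'z': 9}
del 'z' → {'m': 7, 's': 9, 'h': 8}
lookup['h'] = 8+5 = 13 → {'m': 7, 's': 9, 'h': 13}
lookup['i'] = lookup['s']+1 = 10 → {'m': 7, 's': 9, 'h': 13, 'i': 10}
lookup['s'] = 9+3 = 12 → {'m': 7, 's': 12, 'h': 13, 'i': 10}
lookup['t'] = lookup['m']+4 = 11 → {'m': 7, 's': 12, 'h': 13, 'i': 10, 't': 11}
lookup['i']+lookup['m'] = 10+7 = 17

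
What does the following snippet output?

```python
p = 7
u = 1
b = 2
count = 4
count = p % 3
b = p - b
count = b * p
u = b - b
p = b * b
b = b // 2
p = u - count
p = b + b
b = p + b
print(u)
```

0

count = 7%3 = 1
b = 7-2 = 5
count = 5*7 = 35
u = 5-5 = 0
p = 5*5 = 25
b = 5//2 = 2
p = 0-35 = -35
p = 2+2 = 4
b = 4+2 = 6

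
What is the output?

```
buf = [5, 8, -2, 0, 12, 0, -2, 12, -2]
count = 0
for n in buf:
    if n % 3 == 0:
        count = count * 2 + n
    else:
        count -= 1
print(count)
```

n=5: not %3==0, count = 0-1 = -1
n=8: not %3==0, count = (-1)-1 = -2
n=-2: not %3==0, count = (-2)-1 = -3
n=0: %3==0, count = (-3)*2+0 = -6
n=12: %3==0, count = (-6)*2+12 = 0
n=0: %3==0, count = 0*2+0 = 0
n=-2: not %3==0, count = 0-1 = -1
n=12: %3==0, count = (-1)*2+12 = 10
n=-2: not %3==0, count = 10-1 = 9

9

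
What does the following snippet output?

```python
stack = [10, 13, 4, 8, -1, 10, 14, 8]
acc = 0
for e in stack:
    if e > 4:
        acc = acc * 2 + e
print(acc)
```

e=10: >4, acc = 0*2+10 = 10
e=13: >4, acc = 10*2+13 = 33
e=4: not >4
e=8: >4, acc = 33*2+8 = 74
e=-1: not >4
e=10: >4, acc = 74*2+10 = 158
e=14: >4, acc = 158*2+14 = 330
e=8: >4, acc = 330*2+8 = 668

668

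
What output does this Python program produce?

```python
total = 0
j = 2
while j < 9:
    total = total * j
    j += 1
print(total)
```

j=2: total = 0*2 = 0
j=3: total = 0*3 = 0
j=4: total = 0*4 = 0
j=5: total = 0*5 = 0
j=6: total = 0*6 = 0
j=7: total = 0*7 = 0
j=8: total = 0*8 = 0

0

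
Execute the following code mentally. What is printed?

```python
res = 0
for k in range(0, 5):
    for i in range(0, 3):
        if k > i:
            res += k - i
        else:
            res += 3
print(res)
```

37

k=0,i=0: not 0>0, res = 0+3 = 3
k=0,i=1: not 0>1, res = 3+3 = 6
k=0,i=2: not 0>2, res = 6+3 = 9
k=1,i=0: 1>0, res = 9+1 = 10
k=1,i=1: not 1>1, res = 10+3 = 13
k=1,i=2: not 1>2, res = 13+3 = 16
k=2,i=0: 2>0, res = 16+2 = 18
k=2,i=1: 2>1, res = 18+1 = 19
k=2,i=2: not 2>2, res = 19+3 = 22
k=3,i=0: 3>0, res = 22+3 = 25
k=3,i=1: 3>1, res = 25+2 = 27
k=3,i=2: 3>2, res = 27+1 = 28
k=4,i=0: 4>0, res = 28+4 = 32
k=4,i=1: 4>1, res = 32+3 = 35
k=4,i=2: 4>2, res = 35+2 = 37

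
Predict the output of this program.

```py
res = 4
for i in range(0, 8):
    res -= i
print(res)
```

-24

i=0: res = 4-0 = 4
i=1: res = 4-1 = 3
i=2: res = 3-2 = 1
i=3: res = 1-3 = -2
i=4: res = (-2)-4 = -6
i=5: res = (-6)-5 = -11
i=6: res = (-11)-6 = -17
i=7: res = (-17)-7 = -24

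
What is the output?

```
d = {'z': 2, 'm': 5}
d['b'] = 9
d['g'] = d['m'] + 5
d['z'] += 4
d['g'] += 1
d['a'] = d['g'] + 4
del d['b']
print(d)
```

d['b'] = 9 → {'z': 2, 'm': 5, 'b': 9}
d['g'] = d['m']+5 = 10 → {'z': 2, 'm': 5, 'b': 9, 'g': 10}
d['z'] = 2+4 = 6 → {'z': 6, 'm': 5, 'b': 9, 'g': 10}
d['g'] = 10+1 = 11 → {'z': 6, 'm': 5, 'b': 9, 'g': 11}
d['a'] = d['g']+4 = 15 → {'z': 6, 'm': 5, 'b': 9, 'g': 11, 'a': 15}
del 'b' → {'z': 6, 'm': 5, 'g': 11, 'a': 15}

{'z': 6, 'm': 5, 'g': 11, 'a': 15}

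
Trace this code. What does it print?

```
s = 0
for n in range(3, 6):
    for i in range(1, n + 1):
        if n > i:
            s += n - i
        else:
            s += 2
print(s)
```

25

n=3,i=1: 3>1, s = 0+2 = 2
n=3,i=2: 3>2, s = 2+1 = 3
n=3,i=3: not 3>3, s = 3+2 = 5
n=4,i=1: 4>1, s = 5+3 = 8
n=4,i=2: 4>2, s = 8+2 = 10
n=4,i=3: 4>3, s = 10+1 = 11
n=4,i=4: not 4>4, s = 11+2 = 13
n=5,i=1: 5>1, s = 13+4 = 17
n=5,i=2: 5>2, s = 17+3 = 20
n=5,i=3: 5>3, s = 20+2 = 22
n=5,i=4: 5>4, s = 22+1 = 23
n=5,i=5: not 5>5, s = 23+2 = 25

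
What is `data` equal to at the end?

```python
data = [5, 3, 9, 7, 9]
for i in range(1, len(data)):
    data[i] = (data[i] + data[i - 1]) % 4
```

i=1: data[1] = (3+5)%4 = 0 → [5, 0, 9, 7, 9]
i=2: data[2] = (9+0)%4 = 1 → [5, 0, 1, 7, 9]
i=3: data[3] = (7+1)%4 = 0 → [5, 0, 1, 0, 9]
i=4: data[4] = (9+0)%4 = 1 → [5, 0, 1, 0, 1]

[5, 0, 1, 0, 1]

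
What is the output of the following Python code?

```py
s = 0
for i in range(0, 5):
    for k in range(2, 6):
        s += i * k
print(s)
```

140

i=0,k=2: s = 0+0 = 0
i=0,k=3: s = 0+0 = 0
i=0,k=4: s = 0+0 = 0
i=0,k=5: s = 0+0 = 0
i=1,k=2: s = 0+2 = 2
i=1,k=3: s = 2+3 = 5
i=1,k=4: s = 5+4 = 9
i=1,k=5: s = 9+5 = 14
i=2,k=2: s = 14+4 = 18
i=2,k=3: s = 18+6 = 24
i=2,k=4: s = 24+8 = 32
i=2,k=5: s = 32+10 = 42
i=3,k=2: s = 42+6 = 48
i=3,k=3: s = 48+9 = 57
i=3,k=4: s = 57+12 = 69
i=3,k=5: s = 69+15 = 84
i=4,k=2: s = 84+8 = 92
i=4,k=3: s = 92+12 = 104
i=4,k=4: s = 104+16 = 120
i=4,k=5: s = 120+20 = 140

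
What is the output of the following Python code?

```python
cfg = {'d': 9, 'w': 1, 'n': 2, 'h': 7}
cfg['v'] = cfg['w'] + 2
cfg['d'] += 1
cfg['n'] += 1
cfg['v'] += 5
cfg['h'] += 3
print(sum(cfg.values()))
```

32

cfg['v'] = cfg['w']+2 = 3 → {'d': 9, 'w': 1, 'n': 2, 'h': 7, 'v': 3}
cfg['d'] = 9+1 = 10 → {'d': 10, 'w': 1, 'n': 2, 'h': 7, 'v': 3}
cfg['n'] = 2+1 = 3 → {'d': 10, 'w': 1, 'n': 3, 'h': 7, 'v': 3}
cfg['v'] = 3+5 = 8 → {'d': 10, 'w': 1, 'n': 3, 'h': 7, 'v': 8}
cfg['h'] = 7+3 = 10 → {'d': 10, 'w': 1, 'n': 3, 'h': 10, 'v': 8}
sum of values = 32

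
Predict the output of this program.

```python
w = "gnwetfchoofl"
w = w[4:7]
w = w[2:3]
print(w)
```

c

slice [4:7] → 'tfc'
slice [2:3] → 'c'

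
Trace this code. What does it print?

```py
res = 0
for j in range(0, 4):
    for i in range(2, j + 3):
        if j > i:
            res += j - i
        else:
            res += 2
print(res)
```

19

j=0,i=2: not 0>2, res = 0+2 = 2
j=1,i=2: not 1>2, res = 2+2 = 4
j=1,i=3: not 1>3, res = 4+2 = 6
j=2,i=2: not 2>2, res = 6+2 = 8
j=2,i=3: not 2>3, res = 8+2 = 10
j=2,i=4: not 2>4, res = 10+2 = 12
j=3,i=2: 3>2, res = 12+1 = 13
j=3,i=3: not 3>3, res = 13+2 = 15
j=3,i=4: not 3>4, res = 15+2 = 17
j=3,i=5: not 3>5, res = 17+2 = 19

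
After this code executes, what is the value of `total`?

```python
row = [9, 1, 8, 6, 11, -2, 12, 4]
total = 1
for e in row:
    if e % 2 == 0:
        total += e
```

29

e=9: not even
e=1: not even
e=8: even, total = 1+8 = 9
e=6: even, total = 9+6 = 15
e=11: not even
e=-2: even, total = 15+(-2) = 13
e=12: even, total = 13+12 = 25
e=4: even, total = 25+4 = 29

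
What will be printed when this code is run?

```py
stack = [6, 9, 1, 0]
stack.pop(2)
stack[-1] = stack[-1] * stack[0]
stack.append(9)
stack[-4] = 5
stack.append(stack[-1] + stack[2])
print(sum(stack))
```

pop(2) removes 1 → [6, 9, 0]
stack[-1] = stack[-1]*stack[0] = 0*6 = 0 → [6, 9, 0]
append 9 → [6, 9, 0, 9]
stack[-4] = 5 → [5, 9, 0, 9]
append stack[-1]+stack[2] = 9+0 = 9 → [5, 9, 0, 9, 9]
sum = 32

32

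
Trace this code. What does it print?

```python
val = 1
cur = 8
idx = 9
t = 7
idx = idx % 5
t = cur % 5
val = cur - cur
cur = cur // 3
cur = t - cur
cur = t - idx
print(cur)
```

idx = 9%5 = 4
t = 8%5 = 3
val = 8-8 = 0
cur = 8//3 = 2
cur = 3-2 = 1
cur = 3-4 = -1

-1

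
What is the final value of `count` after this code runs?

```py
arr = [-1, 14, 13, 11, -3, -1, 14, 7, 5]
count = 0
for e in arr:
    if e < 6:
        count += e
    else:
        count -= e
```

-59

e=-1: <6, count = 0+(-1) = -1
e=14: not <6, count = (-1)-14 = -15
e=13: not <6, count = (-15)-13 = -28
e=11: not <6, count = (-28)-11 = -39
e=-3: <6, count = (-39)+(-3) = -42
e=-1: <6, count = (-42)+(-1) = -43
e=14: not <6, count = (-43)-14 = -57
e=7: not <6, count = (-57)-7 = -64
e=5: <6, count = (-64)+5 = -59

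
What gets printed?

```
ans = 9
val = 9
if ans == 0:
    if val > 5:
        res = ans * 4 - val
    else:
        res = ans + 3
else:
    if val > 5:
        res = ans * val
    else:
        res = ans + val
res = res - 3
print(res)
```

ans=9, val=9
ans == 0 is False; val > 5 is True
→ res = ans * val = 81
res = 81-3 = 78

78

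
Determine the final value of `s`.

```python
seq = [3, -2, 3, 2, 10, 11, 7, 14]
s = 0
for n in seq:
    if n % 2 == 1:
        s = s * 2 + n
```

65

n=3: odd, s = 0*2+3 = 3
n=-2: not odd
n=3: odd, s = 3*2+3 = 9
n=2: not odd
n=10: not odd
n=11: odd, s = 9*2+11 = 29
n=7: odd, s = 29*2+7 = 65
n=14: not odd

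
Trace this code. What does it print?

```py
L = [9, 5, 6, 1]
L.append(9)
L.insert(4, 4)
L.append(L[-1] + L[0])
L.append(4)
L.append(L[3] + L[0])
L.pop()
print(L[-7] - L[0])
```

append 9 → [9, 5, 6, 1, 9]
insert 4 at 4 → [9, 5, 6, 1, 4, 9]
append L[-1]+L[0] = 9+9 = 18 → [9, 5, 6, 1, 4, 9, 18]
append 4 → [9, 5, 6, 1, 4, 9, 18, 4]
append L[3]+L[0] = 1+9 = 10 → [9, 5, 6, 1, 4, 9, 18, 4, 10]
pop() removes 10 → [9, 5, 6, 1, 4, 9, 18, 4]
L[-7]-L[0] = 5-9 = -4

-4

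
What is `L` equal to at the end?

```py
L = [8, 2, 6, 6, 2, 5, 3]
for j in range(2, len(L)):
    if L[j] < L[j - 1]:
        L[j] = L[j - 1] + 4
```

[8, 2, 6, 6, 10, 14, 18]

j=2: 6>=2, unchanged → [8, 2, 6, 6, 2, 5, 3]
j=3: 6>=6, unchanged → [8, 2, 6, 6, 2, 5, 3]
j=4: 2<6, L[4] = 6+4 = 10 → [8, 2, 6, 6, 10, 5, 3]
j=5: 5<10, L[5] = 10+4 = 14 → [8, 2, 6, 6, 10, 14, 3]
j=6: 3<14, L[6] = 14+4 = 18 → [8, 2, 6, 6, 10, 14, 18]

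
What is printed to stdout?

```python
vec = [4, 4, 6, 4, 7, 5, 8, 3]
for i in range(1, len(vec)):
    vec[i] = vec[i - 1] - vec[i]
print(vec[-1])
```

-33

i=1: vec[1] = 4-4 = 0 → [4, 0, 6, 4, 7, 5, 8, 3]
i=2: vec[2] = 0-6 = -6 → [4, 0, -6, 4, 7, 5, 8, 3]
i=3: vec[3] = (-6)-4 = -10 → [4, 0, -6, -10, 7, 5, 8, 3]
i=4: vec[4] = (-10)-7 = -17 → [4, 0, -6, -10, -17, 5, 8, 3]
i=5: vec[5] = (-17)-5 = -22 → [4, 0, -6, -10, -17, -22, 8, 3]
i=6: vec[6] = (-22)-8 = -30 → [4, 0, -6, -10, -17, -22, -30, 3]
i=7: vec[7] = (-30)-3 = -33 → [4, 0, -6, -10, -17, -22, -30, -33]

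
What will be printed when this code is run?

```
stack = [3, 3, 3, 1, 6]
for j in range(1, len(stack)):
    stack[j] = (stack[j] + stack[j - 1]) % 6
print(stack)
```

j=1: stack[1] = (3+3)%6 = 0 → [3, 0, 3, 1, 6]
j=2: stack[2] = (3+0)%6 = 3 → [3, 0, 3, 1, 6]
j=3: stack[3] = (1+3)%6 = 4 → [3, 0, 3, 4, 6]
j=4: stack[4] = (6+4)%6 = 4 → [3, 0, 3, 4, 4]

[3, 0, 3, 4, 4]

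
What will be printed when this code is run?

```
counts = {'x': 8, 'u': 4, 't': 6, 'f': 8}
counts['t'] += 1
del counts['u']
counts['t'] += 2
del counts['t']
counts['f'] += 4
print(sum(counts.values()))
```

20

counts['t'] = 6+1 = 7 → {'x': 8, 'u': 4, 't': 7, 'f': 8}
del 'u' → {'x': 8, 't': 7, 'f': 8}
counts['t'] = 7+2 = 9 → {'x': 8, 't': 9, 'f': 8}
del 't' → {'x': 8, 'f': 8}
counts['f'] = 8+4 = 12 → {'x': 8, 'f': 12}
sum of values = 20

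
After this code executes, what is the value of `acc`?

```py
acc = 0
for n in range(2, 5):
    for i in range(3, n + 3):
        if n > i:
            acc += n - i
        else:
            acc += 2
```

n=2,i=3: not 2>3, acc = 0+2 = 2
n=2,i=4: not 2>4, acc = 2+2 = 4
n=3,i=3: not 3>3, acc = 4+2 = 6
n=3,i=4: not 3>4, acc = 6+2 = 8
n=3,i=5: not 3>5, acc = 8+2 = 10
n=4,i=3: 4>3, acc = 10+1 = 11
n=4,i=4: not 4>4, acc = 11+2 = 13
n=4,i=5: not 4>5, acc = 13+2 = 15
n=4,i=6: not 4>6, acc = 15+2 = 17

17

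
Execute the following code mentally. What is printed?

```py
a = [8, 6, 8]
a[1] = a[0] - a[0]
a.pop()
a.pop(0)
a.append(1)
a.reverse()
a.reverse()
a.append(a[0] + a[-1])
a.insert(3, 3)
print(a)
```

a[1] = a[0]-a[0] = 8-8 = 0 → [8, 0, 8]
pop() removes 8 → [8, 0]
pop(0) removes 8 → [0]
append 1 → [0, 1]
reverse → [1, 0]
reverse → [0, 1]
append a[0]+a[-1] = 0+1 = 1 → [0, 1, 1]
insert 3 at 3 → [0, 1, 1, 3]

[0, 1, 1, 3]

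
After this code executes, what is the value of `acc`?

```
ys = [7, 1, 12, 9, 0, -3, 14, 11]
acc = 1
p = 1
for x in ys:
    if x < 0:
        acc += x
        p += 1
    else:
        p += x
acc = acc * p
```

x=7: not <0; p=8
x=1: not <0; p=9
x=12: not <0; p=21
x=9: not <0; p=30
x=0: not <0; p=30
x=-3: <0, acc = 1+(-3) = -2; p=31
x=14: not <0; p=45
x=11: not <0; p=56
acc*p = (-2)*56 = -112

-112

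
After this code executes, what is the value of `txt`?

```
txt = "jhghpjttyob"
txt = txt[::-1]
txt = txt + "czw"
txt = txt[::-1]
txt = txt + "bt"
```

'wzcjhghpjttyobbt'

reverse → 'boyttjphghj'
+ 'czw' → 'boyttjphghjczw'
reverse → 'wzcjhghpjttyob'
+ 'bt' → 'wzcjhghpjttyobbt'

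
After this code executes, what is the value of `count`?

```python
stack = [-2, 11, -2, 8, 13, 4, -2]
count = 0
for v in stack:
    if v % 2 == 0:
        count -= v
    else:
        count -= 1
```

-8

v=-2: even, count = 0-(-2) = 2
v=11: not even, count = 2-1 = 1
v=-2: even, count = 1-(-2) = 3
v=8: even, count = 3-8 = -5
v=13: not even, count = (-5)-1 = -6
v=4: even, count = (-6)-4 = -10
v=-2: even, count = (-10)-(-2) = -8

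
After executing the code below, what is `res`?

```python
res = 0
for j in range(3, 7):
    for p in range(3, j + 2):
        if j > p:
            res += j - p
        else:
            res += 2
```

j=3,p=3: not 3>3, res = 0+2 = 2
j=3,p=4: not 3>4, res = 2+2 = 4
j=4,p=3: 4>3, res = 4+1 = 5
j=4,p=4: not 4>4, res = 5+2 = 7
j=4,p=5: not 4>5, res = 7+2 = 9
j=5,p=3: 5>3, res = 9+2 = 11
j=5,p=4: 5>4, res = 11+1 = 12
j=5,p=5: not 5>5, res = 12+2 = 14
j=5,p=6: not 5>6, res = 14+2 = 16
j=6,p=3: 6>3, res = 16+3 = 19
j=6,p=4: 6>4, res = 19+2 = 21
j=6,p=5: 6>5, res = 21+1 = 22
j=6,p=6: not 6>6, res = 22+2 = 24
j=6,p=7: not 6>7, res = 24+2 = 26

26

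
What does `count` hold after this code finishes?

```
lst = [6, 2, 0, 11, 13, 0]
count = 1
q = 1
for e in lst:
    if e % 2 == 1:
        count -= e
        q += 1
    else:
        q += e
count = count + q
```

e=6: not odd; q=7
e=2: not odd; q=9
e=0: not odd; q=9
e=11: odd, count = 1-11 = -10; q=10
e=13: odd, count = (-10)-13 = -23; q=11
e=0: not odd; q=11
count+q = (-23)+11 = -12

-12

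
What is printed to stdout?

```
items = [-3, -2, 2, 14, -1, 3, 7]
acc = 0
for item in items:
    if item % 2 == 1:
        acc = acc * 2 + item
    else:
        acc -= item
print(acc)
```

item=-3: odd, acc = 0*2+(-3) = -3
item=-2: not odd, acc = (-3)-(-2) = -1
item=2: not odd, acc = (-1)-2 = -3
item=14: not odd, acc = (-3)-14 = -17
item=-1: odd, acc = (-17)*2+(-1) = -35
item=3: odd, acc = (-35)*2+3 = -67
item=7: odd, acc = (-67)*2+7 = -127

-127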